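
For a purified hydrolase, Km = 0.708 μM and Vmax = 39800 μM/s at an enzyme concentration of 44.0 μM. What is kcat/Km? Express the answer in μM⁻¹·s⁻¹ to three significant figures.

1280 μM⁻¹·s⁻¹

kcat = Vmax/[E]total = 39800/44.0 = 905 s⁻¹.
kcat/Km = 905/0.708 = 1280 μM⁻¹·s⁻¹.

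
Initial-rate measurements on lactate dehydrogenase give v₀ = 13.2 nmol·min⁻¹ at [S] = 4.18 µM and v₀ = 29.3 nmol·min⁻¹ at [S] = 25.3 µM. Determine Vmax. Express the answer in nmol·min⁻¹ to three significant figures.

38.6 nmol·min⁻¹

In reciprocal form, 1/v = (Km/Vmax)·(1/[S]) + 1/Vmax. The two points give (1/[S], 1/v) = (0.2392, 0.07576) and (0.03953, 0.03413).
Slope = (0.07576 − 0.03413)/(0.2392 − 0.03953) = 0.2084; intercept = 0.07576 − 0.2084×0.2392 = 0.02589.
Vmax = 1/intercept = 38.6 nmol·min⁻¹; Km = slope × Vmax = 0.2084 × 38.6 = 8.05 µM.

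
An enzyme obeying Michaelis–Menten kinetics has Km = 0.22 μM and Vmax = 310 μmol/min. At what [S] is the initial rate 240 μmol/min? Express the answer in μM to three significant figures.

0.754 μM

Rearranging v = Vmax[S]/(Km+[S]) gives [S] = Km·v/(Vmax − v).
[S] = 0.22 × 240 / (310 − 240) = 52.80/70.00 = 0.754 μM.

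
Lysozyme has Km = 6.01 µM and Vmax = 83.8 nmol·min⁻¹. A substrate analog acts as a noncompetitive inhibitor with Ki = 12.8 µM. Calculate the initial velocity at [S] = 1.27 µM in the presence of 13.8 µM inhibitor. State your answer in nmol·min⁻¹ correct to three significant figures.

α = 1 + [I]/Ki = 1 + 13.8/12.8 = 2.078.
For a noncompetitive inhibitor, Vmax is reduced to Vmax/α while Km is unchanged: Km,app = 6.01 µM, Vmax,app = 40.3 nmol·min⁻¹.
v = Vmax,app·[S]/(Km,app + [S]) = 40.3 × 1.27/(6.01 + 1.27) = 7.03 nmol·min⁻¹.

7.03 nmol·min⁻¹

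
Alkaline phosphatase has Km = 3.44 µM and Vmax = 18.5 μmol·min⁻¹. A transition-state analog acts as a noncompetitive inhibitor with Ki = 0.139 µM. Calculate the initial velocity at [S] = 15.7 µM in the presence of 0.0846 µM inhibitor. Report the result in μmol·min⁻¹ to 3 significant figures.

9.43 μmol·min⁻¹

With α = 1 + [I]/Ki = 1 + 0.0846/0.139 = 1.609, the noncompetitive rate law is v = (Vmax/α)·[S] / (Km + [S]).
v = (18.5/1.609)×15.7 / (3.44 + 15.7) = 180.6/19.14 = 9.43 μmol·min⁻¹.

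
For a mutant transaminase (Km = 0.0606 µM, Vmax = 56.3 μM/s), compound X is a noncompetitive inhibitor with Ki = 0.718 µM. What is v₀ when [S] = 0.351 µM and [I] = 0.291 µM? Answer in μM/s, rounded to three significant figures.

34.2 μM/s

With α = 1 + [I]/Ki = 1 + 0.291/0.718 = 1.405, the noncompetitive rate law is v = (Vmax/α)·[S] / (Km + [S]).
v = (56.3/1.405)×0.351 / (0.0606 + 0.351) = 14.06/0.4116 = 34.2 μM/s.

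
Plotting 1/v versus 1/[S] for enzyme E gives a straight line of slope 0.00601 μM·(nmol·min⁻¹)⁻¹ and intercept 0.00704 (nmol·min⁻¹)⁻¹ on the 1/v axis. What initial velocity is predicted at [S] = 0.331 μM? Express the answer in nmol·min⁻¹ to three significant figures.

The y-intercept is 1/Vmax, so Vmax = 1/0.00704 = 142 nmol·min⁻¹.
The slope is Km/Vmax, so Km = 0.00601 × 142 = 0.854 μM.
Then v = 142 × 0.331/(0.854 + 0.331) = 39.7 nmol·min⁻¹.

39.7 nmol·min⁻¹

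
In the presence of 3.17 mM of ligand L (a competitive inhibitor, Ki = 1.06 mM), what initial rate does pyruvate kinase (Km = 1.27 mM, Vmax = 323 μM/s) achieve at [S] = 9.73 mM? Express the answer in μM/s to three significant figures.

212 μM/s

α = 1 + [I]/Ki = 1 + 3.17/1.06 = 3.991.
For a competitive inhibitor, Vmax is unchanged and the apparent Km becomes α·Km: Km,app = 5.07 mM, Vmax,app = 323 μM/s.
v = Vmax,app·[S]/(Km,app + [S]) = 323 × 9.73/(5.07 + 9.73) = 212 μM/s.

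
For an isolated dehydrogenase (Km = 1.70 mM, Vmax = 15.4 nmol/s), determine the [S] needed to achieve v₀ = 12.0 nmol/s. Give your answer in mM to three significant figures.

6.00 mM

Rearranging v = Vmax[S]/(Km+[S]) gives [S] = Km·v/(Vmax − v).
[S] = 1.70 × 12.0 / (15.4 − 12.0) = 20.40/3.400 = 6.00 mM.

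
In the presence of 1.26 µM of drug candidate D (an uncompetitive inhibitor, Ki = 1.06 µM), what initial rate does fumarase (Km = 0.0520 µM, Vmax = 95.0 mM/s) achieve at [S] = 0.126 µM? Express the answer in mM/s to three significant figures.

36.5 mM/s

α = 1 + [I]/Ki = 1 + 1.26/1.06 = 2.189.
For an uncompetitive inhibitor, both parameters are divided by α, giving Vmax/α and Km/α: Km,app = 0.0238 µM, Vmax,app = 43.4 mM/s.
v = Vmax,app·[S]/(Km,app + [S]) = 43.4 × 0.126/(0.0238 + 0.126) = 36.5 mM/s.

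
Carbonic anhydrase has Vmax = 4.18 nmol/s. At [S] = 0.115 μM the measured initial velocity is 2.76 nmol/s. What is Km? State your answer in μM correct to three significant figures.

0.0592 μM

From v = Vmax[S]/(Km+[S]), Km = [S](Vmax − v)/v.
Km = 0.115 × (4.18 − 2.76) / 2.76 = 0.1633/2.76 = 0.0592 μM.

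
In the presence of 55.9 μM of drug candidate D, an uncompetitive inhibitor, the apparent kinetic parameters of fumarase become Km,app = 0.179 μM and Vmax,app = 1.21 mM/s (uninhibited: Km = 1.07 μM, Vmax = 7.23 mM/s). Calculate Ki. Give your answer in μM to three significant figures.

11.2 μM

Uncompetitive: Vmax,app = Vmax/α (and Km,app = Km/α) with α = 1 + [I]/Ki.
α = Vmax/Vmax,app = 7.23/1.21 = 5.975.
Since α = 1 + [I]/Ki, [I]/Ki = 5.975 − 1 = 4.975 and Ki = 55.9/4.975 = 11.2 μM.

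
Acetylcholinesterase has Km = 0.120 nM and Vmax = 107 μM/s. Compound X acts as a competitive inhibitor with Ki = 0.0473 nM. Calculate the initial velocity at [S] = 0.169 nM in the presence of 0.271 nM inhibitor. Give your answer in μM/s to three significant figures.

α = 1 + [I]/Ki = 1 + 0.271/0.0473 = 6.729.
For a competitive inhibitor, Vmax is unchanged and the apparent Km becomes α·Km: Km,app = 0.808 nM, Vmax,app = 107 μM/s.
v = Vmax,app·[S]/(Km,app + [S]) = 107 × 0.169/(0.808 + 0.169) = 18.5 μM/s.

18.5 μM/s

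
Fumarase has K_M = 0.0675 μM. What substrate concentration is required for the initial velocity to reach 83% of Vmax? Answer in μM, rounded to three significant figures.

v/Vmax = [S]/(Km+[S]) = 0.83, so [S] = Km·0.83/(1 − 0.83) = 0.0675 × 4.882.
[S] = 0.330 μM.

0.330 μM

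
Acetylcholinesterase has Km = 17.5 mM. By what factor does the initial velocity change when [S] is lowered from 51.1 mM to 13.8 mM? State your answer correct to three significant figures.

The fractional saturations are [S]/(Km+[S]) = 51.1/68.60 = 0.7449 and 13.8/31.30 = 0.4409.
v₂/v₁ is just their ratio: 0.4409/0.7449 = 0.592.

0.592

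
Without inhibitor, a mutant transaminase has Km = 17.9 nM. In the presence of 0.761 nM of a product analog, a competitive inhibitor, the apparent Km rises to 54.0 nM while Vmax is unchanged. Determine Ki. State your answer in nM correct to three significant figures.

0.377 nM

Competitive: Km,app = α·Km with α = 1 + [I]/Ki.
α = Km,app/Km = 54.0/17.9 = 3.017.
Ki = [I]/(α − 1) = 0.761/2.017 = 0.377 nM.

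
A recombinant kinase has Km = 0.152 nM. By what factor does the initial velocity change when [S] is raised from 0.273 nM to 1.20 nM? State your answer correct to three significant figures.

The fractional saturations are [S]/(Km+[S]) = 0.273/0.4250 = 0.6424 and 1.20/1.352 = 0.8876.
v₂/v₁ is just their ratio: 0.8876/0.6424 = 1.38.

1.38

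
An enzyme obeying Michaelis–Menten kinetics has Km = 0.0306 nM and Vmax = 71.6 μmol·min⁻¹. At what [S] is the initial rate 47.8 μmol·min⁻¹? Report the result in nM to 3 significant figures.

The required fractional saturation is v/Vmax = 47.8/71.6 = 0.6676.
Then [S]/(Km+[S]) = 0.6676 ⇒ [S] = 0.0306 × 0.6676/(1 − 0.6676) = 0.0615 nM.

0.0615 nM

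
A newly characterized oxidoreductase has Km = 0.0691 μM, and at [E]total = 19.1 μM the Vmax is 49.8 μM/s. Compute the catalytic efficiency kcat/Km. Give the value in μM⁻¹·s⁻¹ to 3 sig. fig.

kcat = Vmax/[E]total = 49.8/19.1 = 2.61 s⁻¹.
kcat/Km = 2.61/0.0691 = 37.7 μM⁻¹·s⁻¹.

37.7 μM⁻¹·s⁻¹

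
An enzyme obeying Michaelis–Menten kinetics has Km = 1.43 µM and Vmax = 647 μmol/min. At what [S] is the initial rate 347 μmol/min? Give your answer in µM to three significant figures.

1.65 µM

The required fractional saturation is v/Vmax = 347/647 = 0.5363.
Then [S]/(Km+[S]) = 0.5363 ⇒ [S] = 1.43 × 0.5363/(1 − 0.5363) = 1.65 µM.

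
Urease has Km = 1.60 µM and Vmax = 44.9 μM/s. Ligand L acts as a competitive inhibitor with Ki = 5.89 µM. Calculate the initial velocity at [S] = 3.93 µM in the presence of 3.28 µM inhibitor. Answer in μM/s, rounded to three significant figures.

With α = 1 + [I]/Ki = 1 + 3.28/5.89 = 1.557, the competitive rate law is v = Vmax[S] / (αKm + [S]).
v = 44.9×3.93 / (1.557×1.60 + 3.93) = 176.5/6.421 = 27.5 μM/s.

27.5 μM/s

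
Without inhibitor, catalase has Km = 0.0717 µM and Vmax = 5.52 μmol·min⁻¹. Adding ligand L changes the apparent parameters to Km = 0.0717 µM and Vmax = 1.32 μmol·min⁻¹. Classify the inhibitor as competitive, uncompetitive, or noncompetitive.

noncompetitive

Vmax decreases (5.52 → 1.32 μmol·min⁻¹) while Km is unchanged — pure noncompetitive inhibition.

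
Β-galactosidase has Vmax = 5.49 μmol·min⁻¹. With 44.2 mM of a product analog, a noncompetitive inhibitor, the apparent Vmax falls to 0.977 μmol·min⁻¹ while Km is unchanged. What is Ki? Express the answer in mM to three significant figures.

Noncompetitive: Vmax,app = Vmax/α with α = 1 + [I]/Ki.
α = Vmax/Vmax,app = 5.49/0.977 = 5.619.
Ki = [I]/(α − 1) = 44.2/4.619 = 9.57 mM.

9.57 mM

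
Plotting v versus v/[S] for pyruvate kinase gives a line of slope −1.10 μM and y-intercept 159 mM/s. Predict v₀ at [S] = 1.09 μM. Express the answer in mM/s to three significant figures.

In the Eadie–Hofstee form v = Vmax − Km·(v/[S]), the slope is −Km and the intercept is Vmax, so Km = 1.10 μM and Vmax = 159 mM/s.
v = 159 × 1.09/(1.10 + 1.09) = 79.1 mM/s.

79.1 mM/s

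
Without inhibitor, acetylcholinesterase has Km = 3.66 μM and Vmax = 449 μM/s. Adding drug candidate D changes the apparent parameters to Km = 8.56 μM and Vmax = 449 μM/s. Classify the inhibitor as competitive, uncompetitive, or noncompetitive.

Km increases (3.66 → 8.56 μM) while Vmax is unchanged — the hallmark of competitive inhibition.

competitive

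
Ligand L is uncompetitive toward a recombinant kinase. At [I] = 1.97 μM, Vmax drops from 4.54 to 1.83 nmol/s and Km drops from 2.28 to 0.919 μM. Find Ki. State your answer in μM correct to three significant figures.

1.33 μM

Uncompetitive: Vmax,app = Vmax/α (and Km,app = Km/α) with α = 1 + [I]/Ki.
α = Vmax/Vmax,app = 4.54/1.83 = 2.481.
Since α = 1 + [I]/Ki, [I]/Ki = 2.481 − 1 = 1.481 and Ki = 1.97/1.481 = 1.33 μM.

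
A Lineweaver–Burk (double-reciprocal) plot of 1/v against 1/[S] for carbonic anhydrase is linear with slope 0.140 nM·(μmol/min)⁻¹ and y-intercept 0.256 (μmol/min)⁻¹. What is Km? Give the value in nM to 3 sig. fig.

0.547 nM

y-intercept = 1/Vmax ⇒ Vmax = 3.91 μmol/min; slope = Km/Vmax ⇒ Km = slope × Vmax.
Km = 0.140 × 3.91 = 0.547 nM.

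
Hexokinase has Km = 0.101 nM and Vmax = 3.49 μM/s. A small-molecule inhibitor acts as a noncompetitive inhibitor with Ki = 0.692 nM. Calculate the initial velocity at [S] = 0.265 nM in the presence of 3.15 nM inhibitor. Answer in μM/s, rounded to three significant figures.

0.455 μM/s

α = 1 + [I]/Ki = 1 + 3.15/0.692 = 5.552.
For a noncompetitive inhibitor, Vmax is reduced to Vmax/α while Km is unchanged: Km,app = 0.101 nM, Vmax,app = 0.629 μM/s.
v = Vmax,app·[S]/(Km,app + [S]) = 0.629 × 0.265/(0.101 + 0.265) = 0.455 μM/s.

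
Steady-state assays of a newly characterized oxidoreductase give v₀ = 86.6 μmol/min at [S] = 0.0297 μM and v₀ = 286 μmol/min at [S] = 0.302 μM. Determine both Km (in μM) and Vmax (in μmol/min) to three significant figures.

In reciprocal form, 1/v = (Km/Vmax)·(1/[S]) + 1/Vmax. The two points give (1/[S], 1/v) = (33.67, 0.01155) and (3.311, 0.003497).
Slope = (0.01155 − 0.003497)/(33.67 − 3.311) = 0.0002652; intercept = 0.01155 − 0.0002652×33.67 = 0.002618.
Vmax = 1/intercept = 382 μmol/min; Km = slope × Vmax = 0.0002652 × 382 = 0.101 μM.

Km = 0.101 μM; Vmax = 382 μmol/min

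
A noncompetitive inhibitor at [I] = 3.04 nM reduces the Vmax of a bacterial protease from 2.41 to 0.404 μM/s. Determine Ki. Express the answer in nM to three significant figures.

0.612 nM

Noncompetitive: Vmax,app = Vmax/α with α = 1 + [I]/Ki.
α = Vmax/Vmax,app = 2.41/0.404 = 5.965.
Since α = 1 + [I]/Ki, [I]/Ki = 5.965 − 1 = 4.965 and Ki = 3.04/4.965 = 0.612 nM.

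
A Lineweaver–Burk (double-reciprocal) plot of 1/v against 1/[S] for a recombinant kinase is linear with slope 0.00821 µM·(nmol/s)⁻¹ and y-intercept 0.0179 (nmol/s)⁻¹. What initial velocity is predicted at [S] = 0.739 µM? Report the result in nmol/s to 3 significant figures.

The y-intercept is 1/Vmax, so Vmax = 1/0.0179 = 55.9 nmol/s.
The slope is Km/Vmax, so Km = 0.00821 × 55.9 = 0.459 µM.
Then v = 55.9 × 0.739/(0.459 + 0.739) = 34.5 nmol/s.

34.5 nmol/s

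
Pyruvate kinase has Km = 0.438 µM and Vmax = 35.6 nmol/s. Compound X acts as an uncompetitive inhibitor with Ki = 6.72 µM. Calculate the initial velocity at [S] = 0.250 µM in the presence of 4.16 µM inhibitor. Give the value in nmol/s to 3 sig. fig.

α = 1 + [I]/Ki = 1 + 4.16/6.72 = 1.619.
For an uncompetitive inhibitor, both parameters are divided by α, giving Vmax/α and Km/α: Km,app = 0.271 µM, Vmax,app = 22.0 nmol/s.
v = Vmax,app·[S]/(Km,app + [S]) = 22.0 × 0.250/(0.271 + 0.250) = 10.6 nmol/s.

10.6 nmol/s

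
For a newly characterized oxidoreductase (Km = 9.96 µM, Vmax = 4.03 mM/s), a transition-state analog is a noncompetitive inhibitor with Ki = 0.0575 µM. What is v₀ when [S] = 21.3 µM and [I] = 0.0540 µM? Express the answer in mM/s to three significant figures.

1.42 mM/s

α = 1 + [I]/Ki = 1 + 0.0540/0.0575 = 1.939.
For a noncompetitive inhibitor, Vmax is reduced to Vmax/α while Km is unchanged: Km,app = 9.96 µM, Vmax,app = 2.08 mM/s.
v = Vmax,app·[S]/(Km,app + [S]) = 2.08 × 21.3/(9.96 + 21.3) = 1.42 mM/s.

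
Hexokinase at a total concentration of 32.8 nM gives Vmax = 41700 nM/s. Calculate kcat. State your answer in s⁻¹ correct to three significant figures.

kcat = Vmax/[E]total = 41700 nM/s / 32.8 nM = 1270 s⁻¹.

1270 s⁻¹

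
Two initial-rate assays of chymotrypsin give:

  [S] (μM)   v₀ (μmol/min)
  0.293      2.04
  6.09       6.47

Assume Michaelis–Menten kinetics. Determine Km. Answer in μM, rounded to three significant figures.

From v = Vmax[S]/(Km+[S]), each point gives Vmax = v(Km+[S])/[S].
Equating: 2.04(Km+0.293)/0.293 = 6.47(Km+6.09)/6.09.
6.962·Km + 2.04 = 1.062·Km + 6.47, so (6.962 − 1.062)·Km = 6.47 − 2.04.
Km = 4.430/5.900 = 0.751 μM; then Vmax = 2.04(0.751+0.293)/0.293 = 7.27 μmol/min.

0.751 μM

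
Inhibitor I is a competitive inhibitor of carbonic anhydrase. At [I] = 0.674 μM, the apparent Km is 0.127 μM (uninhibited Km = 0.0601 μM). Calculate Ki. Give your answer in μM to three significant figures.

0.605 μM

Competitive: Km,app = α·Km with α = 1 + [I]/Ki.
α = Km,app/Km = 0.127/0.0601 = 2.113.
Since α = 1 + [I]/Ki, [I]/Ki = 2.113 − 1 = 1.113 and Ki = 0.674/1.113 = 0.605 μM.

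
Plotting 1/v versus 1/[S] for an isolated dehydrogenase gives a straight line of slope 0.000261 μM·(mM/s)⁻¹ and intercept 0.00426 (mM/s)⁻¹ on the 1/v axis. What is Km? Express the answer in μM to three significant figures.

0.0613 μM

y-intercept = 1/Vmax ⇒ Vmax = 235 mM/s; slope = Km/Vmax ⇒ Km = slope × Vmax.
Km = 0.000261 × 235 = 0.0613 μM.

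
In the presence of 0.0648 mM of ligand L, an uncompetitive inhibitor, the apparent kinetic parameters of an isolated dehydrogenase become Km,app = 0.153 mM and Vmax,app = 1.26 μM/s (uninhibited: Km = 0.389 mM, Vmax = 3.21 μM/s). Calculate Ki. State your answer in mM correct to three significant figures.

0.0419 mM

Uncompetitive: Vmax,app = Vmax/α (and Km,app = Km/α) with α = 1 + [I]/Ki.
α = Vmax/Vmax,app = 3.21/1.26 = 2.548.
Since α = 1 + [I]/Ki, [I]/Ki = 2.548 − 1 = 1.548 and Ki = 0.0648/1.548 = 0.0419 mM.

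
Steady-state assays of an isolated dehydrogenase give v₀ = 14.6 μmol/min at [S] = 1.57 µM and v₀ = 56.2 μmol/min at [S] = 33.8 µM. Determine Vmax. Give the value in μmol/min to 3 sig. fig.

65.3 μmol/min

In reciprocal form, 1/v = (Km/Vmax)·(1/[S]) + 1/Vmax. The two points give (1/[S], 1/v) = (0.6369, 0.06849) and (0.02959, 0.01779).
Slope = (0.06849 − 0.01779)/(0.6369 − 0.02959) = 0.08348; intercept = 0.06849 − 0.08348×0.6369 = 0.01532.
Vmax = 1/intercept = 65.3 μmol/min; Km = slope × Vmax = 0.08348 × 65.3 = 5.45 µM.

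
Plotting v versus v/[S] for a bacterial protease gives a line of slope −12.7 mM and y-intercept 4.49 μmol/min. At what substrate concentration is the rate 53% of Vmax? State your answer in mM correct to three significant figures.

14.3 mM

The Eadie–Hofstee slope gives Km = 12.7 mM (slope = −Km).
v/Vmax = [S]/(Km+[S]) = 0.53 ⇒ [S] = Km·0.53/(1−0.53) = 12.7 × 1.128 = 14.3 mM.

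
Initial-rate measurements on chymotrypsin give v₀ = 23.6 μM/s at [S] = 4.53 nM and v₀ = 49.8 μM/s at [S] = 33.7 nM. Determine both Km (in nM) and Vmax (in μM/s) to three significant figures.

From v = Vmax[S]/(Km+[S]), each point gives Vmax = v(Km+[S])/[S].
Equating: 23.6(Km+4.53)/4.53 = 49.8(Km+33.7)/33.7.
5.210·Km + 23.6 = 1.478·Km + 49.8, so (5.210 − 1.478)·Km = 49.8 − 23.6.
Km = 26.20/3.732 = 7.02 nM; then Vmax = 23.6(7.02+4.53)/4.53 = 60.2 μM/s.

Km = 7.02 nM; Vmax = 60.2 μM/s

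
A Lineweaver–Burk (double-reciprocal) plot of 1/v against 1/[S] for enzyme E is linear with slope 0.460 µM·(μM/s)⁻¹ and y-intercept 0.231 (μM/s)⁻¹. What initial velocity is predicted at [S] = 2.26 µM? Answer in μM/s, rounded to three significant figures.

The y-intercept is 1/Vmax, so Vmax = 1/0.231 = 4.33 μM/s.
The slope is Km/Vmax, so Km = 0.460 × 4.33 = 1.99 µM.
Then v = 4.33 × 2.26/(1.99 + 2.26) = 2.30 μM/s.

2.30 μM/s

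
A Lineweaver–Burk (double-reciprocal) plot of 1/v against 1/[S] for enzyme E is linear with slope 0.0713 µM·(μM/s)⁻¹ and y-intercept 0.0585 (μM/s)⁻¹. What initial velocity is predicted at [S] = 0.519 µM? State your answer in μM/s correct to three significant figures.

5.11 μM/s

The y-intercept is 1/Vmax, so Vmax = 1/0.0585 = 17.1 μM/s.
The slope is Km/Vmax, so Km = 0.0713 × 17.1 = 1.22 µM.
Then v = 17.1 × 0.519/(1.22 + 0.519) = 5.11 μM/s.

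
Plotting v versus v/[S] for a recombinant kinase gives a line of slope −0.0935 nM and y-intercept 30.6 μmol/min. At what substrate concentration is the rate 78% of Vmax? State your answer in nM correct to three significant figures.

0.332 nM

The Eadie–Hofstee slope gives Km = 0.0935 nM (slope = −Km).
v/Vmax = [S]/(Km+[S]) = 0.78 ⇒ [S] = Km·0.78/(1−0.78) = 0.0935 × 3.545 = 0.332 nM.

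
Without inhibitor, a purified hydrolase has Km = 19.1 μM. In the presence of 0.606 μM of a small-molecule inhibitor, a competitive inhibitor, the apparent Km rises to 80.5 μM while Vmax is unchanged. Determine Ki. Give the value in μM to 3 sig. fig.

0.189 μM

Competitive: Km,app = α·Km with α = 1 + [I]/Ki.
α = Km,app/Km = 80.5/19.1 = 4.215.
Since α = 1 + [I]/Ki, [I]/Ki = 4.215 − 1 = 3.215 and Ki = 0.606/3.215 = 0.189 μM.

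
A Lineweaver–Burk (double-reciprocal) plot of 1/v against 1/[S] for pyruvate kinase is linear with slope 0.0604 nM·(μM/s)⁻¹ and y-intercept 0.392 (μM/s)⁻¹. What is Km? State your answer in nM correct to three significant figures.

0.154 nM

y-intercept = 1/Vmax ⇒ Vmax = 2.55 μM/s; slope = Km/Vmax ⇒ Km = slope × Vmax.
Km = 0.0604 × 2.55 = 0.154 nM.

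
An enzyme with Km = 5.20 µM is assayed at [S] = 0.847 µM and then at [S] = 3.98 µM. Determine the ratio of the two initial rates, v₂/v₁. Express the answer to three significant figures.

The fractional saturations are [S]/(Km+[S]) = 0.847/6.047 = 0.1401 and 3.98/9.180 = 0.4336.
v₂/v₁ is just their ratio: 0.4336/0.1401 = 3.10.

3.10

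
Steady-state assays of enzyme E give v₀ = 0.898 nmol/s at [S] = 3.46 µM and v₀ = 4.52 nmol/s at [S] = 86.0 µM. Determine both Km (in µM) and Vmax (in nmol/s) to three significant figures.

From v = Vmax[S]/(Km+[S]), each point gives Vmax = v(Km+[S])/[S].
Equating: 0.898(Km+3.46)/3.46 = 4.52(Km+86.0)/86.0.
0.2595·Km + 0.898 = 0.05256·Km + 4.52, so (0.2595 − 0.05256)·Km = 4.52 − 0.898.
Km = 3.622/0.2070 = 17.5 µM; then Vmax = 0.898(17.5+3.46)/3.46 = 5.44 nmol/s.

Km = 17.5 µM; Vmax = 5.44 nmol/s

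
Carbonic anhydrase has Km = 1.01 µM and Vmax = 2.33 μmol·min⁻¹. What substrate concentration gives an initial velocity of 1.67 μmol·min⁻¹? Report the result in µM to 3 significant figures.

The required fractional saturation is v/Vmax = 1.67/2.33 = 0.7167.
Then [S]/(Km+[S]) = 0.7167 ⇒ [S] = 1.01 × 0.7167/(1 − 0.7167) = 2.56 µM.

2.56 µM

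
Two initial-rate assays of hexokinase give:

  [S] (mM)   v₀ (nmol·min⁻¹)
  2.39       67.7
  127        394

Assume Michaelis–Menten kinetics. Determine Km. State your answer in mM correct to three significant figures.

From v = Vmax[S]/(Km+[S]), each point gives Vmax = v(Km+[S])/[S].
Equating: 67.7(Km+2.39)/2.39 = 394(Km+127)/127.
28.33·Km + 67.7 = 3.102·Km + 394, so (28.33 − 3.102)·Km = 394 − 67.7.
Km = 326.3/25.22 = 12.9 mM; then Vmax = 67.7(12.9+2.39)/2.39 = 434 nmol·min⁻¹.

12.9 mM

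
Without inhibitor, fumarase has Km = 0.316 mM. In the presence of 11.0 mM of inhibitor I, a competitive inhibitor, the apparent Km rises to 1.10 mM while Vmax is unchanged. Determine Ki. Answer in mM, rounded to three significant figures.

4.43 mM

Competitive: Km,app = α·Km with α = 1 + [I]/Ki.
α = Km,app/Km = 1.10/0.316 = 3.481.
Since α = 1 + [I]/Ki, [I]/Ki = 3.481 − 1 = 2.481 and Ki = 11.0/2.481 = 4.43 mM.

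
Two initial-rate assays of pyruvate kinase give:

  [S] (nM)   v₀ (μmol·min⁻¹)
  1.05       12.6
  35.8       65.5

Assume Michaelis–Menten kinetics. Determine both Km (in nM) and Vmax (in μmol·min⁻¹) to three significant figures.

In reciprocal form, 1/v = (Km/Vmax)·(1/[S]) + 1/Vmax. The two points give (1/[S], 1/v) = (0.9524, 0.07937) and (0.02793, 0.01527).
Slope = (0.07937 − 0.01527)/(0.9524 − 0.02793) = 0.06934; intercept = 0.07937 − 0.06934×0.9524 = 0.01333.
Vmax = 1/intercept = 75.0 μmol·min⁻¹; Km = slope × Vmax = 0.06934 × 75.0 = 5.20 nM.

Km = 5.20 nM; Vmax = 75.0 μmol·min⁻¹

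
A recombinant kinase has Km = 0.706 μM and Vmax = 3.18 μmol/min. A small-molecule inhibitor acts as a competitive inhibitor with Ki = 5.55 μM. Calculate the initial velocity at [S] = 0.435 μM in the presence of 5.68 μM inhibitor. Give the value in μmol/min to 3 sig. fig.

With α = 1 + [I]/Ki = 1 + 5.68/5.55 = 2.023, the competitive rate law is v = Vmax[S] / (αKm + [S]).
v = 3.18×0.435 / (2.023×0.706 + 0.435) = 1.383/1.864 = 0.742 μmol/min.

0.742 μmol/min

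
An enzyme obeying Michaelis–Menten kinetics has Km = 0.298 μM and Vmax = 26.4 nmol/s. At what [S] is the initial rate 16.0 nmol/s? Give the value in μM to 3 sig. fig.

The required fractional saturation is v/Vmax = 16.0/26.4 = 0.6061.
Then [S]/(Km+[S]) = 0.6061 ⇒ [S] = 0.298 × 0.6061/(1 − 0.6061) = 0.458 μM.

0.458 μM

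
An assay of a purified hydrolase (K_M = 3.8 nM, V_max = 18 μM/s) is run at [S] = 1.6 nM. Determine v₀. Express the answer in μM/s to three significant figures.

5.33 μM/s

v = Vmax·[S]/(Km + [S]) = 18 × 1.6 / (3.8 + 1.6)
  = 28.80 / 5.400 = 5.33 μM/s.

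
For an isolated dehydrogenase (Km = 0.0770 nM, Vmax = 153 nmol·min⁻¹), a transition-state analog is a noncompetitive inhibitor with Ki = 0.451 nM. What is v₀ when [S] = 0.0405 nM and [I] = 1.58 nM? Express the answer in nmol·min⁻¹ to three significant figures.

α = 1 + [I]/Ki = 1 + 1.58/0.451 = 4.503.
For a noncompetitive inhibitor, Vmax is reduced to Vmax/α while Km is unchanged: Km,app = 0.0770 nM, Vmax,app = 34.0 nmol·min⁻¹.
v = Vmax,app·[S]/(Km,app + [S]) = 34.0 × 0.0405/(0.0770 + 0.0405) = 11.7 nmol·min⁻¹.

11.7 nmol·min⁻¹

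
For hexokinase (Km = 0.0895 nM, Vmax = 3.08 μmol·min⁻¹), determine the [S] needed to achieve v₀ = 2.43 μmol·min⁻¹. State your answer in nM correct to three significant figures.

0.335 nM

The required fractional saturation is v/Vmax = 2.43/3.08 = 0.7890.
Then [S]/(Km+[S]) = 0.7890 ⇒ [S] = 0.0895 × 0.7890/(1 − 0.7890) = 0.335 nM.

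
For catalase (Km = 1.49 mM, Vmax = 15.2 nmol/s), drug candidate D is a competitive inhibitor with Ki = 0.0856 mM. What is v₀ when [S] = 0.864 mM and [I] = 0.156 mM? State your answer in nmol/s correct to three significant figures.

2.59 nmol/s

α = 1 + [I]/Ki = 1 + 0.156/0.0856 = 2.822.
For a competitive inhibitor, Vmax is unchanged and the apparent Km becomes α·Km: Km,app = 4.21 mM, Vmax,app = 15.2 nmol/s.
v = Vmax,app·[S]/(Km,app + [S]) = 15.2 × 0.864/(4.21 + 0.864) = 2.59 nmol/s.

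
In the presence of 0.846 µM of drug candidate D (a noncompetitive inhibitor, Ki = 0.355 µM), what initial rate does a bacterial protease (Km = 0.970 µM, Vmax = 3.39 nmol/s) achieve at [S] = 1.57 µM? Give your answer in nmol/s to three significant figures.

0.619 nmol/s

α = 1 + [I]/Ki = 1 + 0.846/0.355 = 3.383.
For a noncompetitive inhibitor, Vmax is reduced to Vmax/α while Km is unchanged: Km,app = 0.970 µM, Vmax,app = 1.00 nmol/s.
v = Vmax,app·[S]/(Km,app + [S]) = 1.00 × 1.57/(0.970 + 1.57) = 0.619 nmol/s.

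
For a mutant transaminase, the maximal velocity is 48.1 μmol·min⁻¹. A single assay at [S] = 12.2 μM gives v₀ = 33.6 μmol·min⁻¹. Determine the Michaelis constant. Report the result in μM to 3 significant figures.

5.26 μM

v/Vmax = 33.6/48.1 = 0.6985 = [S]/(Km+[S]).
So Km + [S] = [S]/0.6985 = 17.46 μM, giving Km = 17.46 − 12.2 = 5.26 μM.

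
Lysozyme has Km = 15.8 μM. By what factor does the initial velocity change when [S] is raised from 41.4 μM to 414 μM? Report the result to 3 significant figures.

1.33

The fractional saturations are [S]/(Km+[S]) = 41.4/57.20 = 0.7238 and 414/429.8 = 0.9632.
v₂/v₁ is just their ratio: 0.9632/0.7238 = 1.33.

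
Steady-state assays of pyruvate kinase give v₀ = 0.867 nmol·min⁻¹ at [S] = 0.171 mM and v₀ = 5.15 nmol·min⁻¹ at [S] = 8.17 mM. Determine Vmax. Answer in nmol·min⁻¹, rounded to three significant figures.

5.76 nmol·min⁻¹

From v = Vmax[S]/(Km+[S]), each point gives Vmax = v(Km+[S])/[S].
Equating: 0.867(Km+0.171)/0.171 = 5.15(Km+8.17)/8.17.
5.070·Km + 0.867 = 0.6304·Km + 5.15, so (5.070 − 0.6304)·Km = 5.15 − 0.867.
Km = 4.283/4.440 = 0.965 mM; then Vmax = 0.867(0.965+0.171)/0.171 = 5.76 nmol·min⁻¹.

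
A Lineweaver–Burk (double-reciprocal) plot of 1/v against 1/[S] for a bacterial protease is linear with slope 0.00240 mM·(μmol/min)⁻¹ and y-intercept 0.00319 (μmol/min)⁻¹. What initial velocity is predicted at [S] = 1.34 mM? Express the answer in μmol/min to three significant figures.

201 μmol/min

The y-intercept is 1/Vmax, so Vmax = 1/0.00319 = 313 μmol/min.
The slope is Km/Vmax, so Km = 0.00240 × 313 = 0.752 mM.
Then v = 313 × 1.34/(0.752 + 1.34) = 201 μmol/min.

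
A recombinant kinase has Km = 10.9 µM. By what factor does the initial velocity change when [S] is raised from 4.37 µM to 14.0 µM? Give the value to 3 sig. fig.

Since Vmax cancels, v₂/v₁ = [S]₂(Km+[S]₁) / [S]₁(Km+[S]₂).
= 14.0×(10.9+4.37) / (4.37×(10.9+14.0)) = 213.8/108.8 = 1.96.

1.96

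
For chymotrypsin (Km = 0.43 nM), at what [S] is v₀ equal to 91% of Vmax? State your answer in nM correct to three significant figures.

4.35 nM

v/Vmax = [S]/(Km+[S]) = 0.91, so [S] = Km·0.91/(1 − 0.91) = 0.43 × 10.11.
[S] = 4.35 nM.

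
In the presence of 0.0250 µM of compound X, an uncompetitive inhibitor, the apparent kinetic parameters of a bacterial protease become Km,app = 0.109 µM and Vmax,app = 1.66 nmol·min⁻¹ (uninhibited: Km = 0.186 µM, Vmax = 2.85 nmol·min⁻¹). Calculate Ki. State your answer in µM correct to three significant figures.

Uncompetitive: Vmax,app = Vmax/α (and Km,app = Km/α) with α = 1 + [I]/Ki.
α = Vmax/Vmax,app = 2.85/1.66 = 1.717.
Since α = 1 + [I]/Ki, [I]/Ki = 1.717 − 1 = 0.7169 and Ki = 0.0250/0.7169 = 0.0349 µM.

0.0349 µM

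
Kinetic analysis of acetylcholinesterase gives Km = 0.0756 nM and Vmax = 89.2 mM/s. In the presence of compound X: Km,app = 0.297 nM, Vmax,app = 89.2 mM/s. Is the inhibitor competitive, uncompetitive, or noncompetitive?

competitive

Km increases (0.0756 → 0.297 nM) while Vmax is unchanged — the hallmark of competitive inhibition.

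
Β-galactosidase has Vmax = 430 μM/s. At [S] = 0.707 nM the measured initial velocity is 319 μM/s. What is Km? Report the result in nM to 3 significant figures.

v/Vmax = 319/430 = 0.7419 = [S]/(Km+[S]).
So Km + [S] = [S]/0.7419 = 0.9530 nM, giving Km = 0.9530 − 0.707 = 0.246 nM.

0.246 nM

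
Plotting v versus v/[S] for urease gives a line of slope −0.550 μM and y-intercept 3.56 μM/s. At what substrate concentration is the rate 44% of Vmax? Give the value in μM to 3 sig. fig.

0.432 μM

The Eadie–Hofstee slope gives Km = 0.550 μM (slope = −Km).
v/Vmax = [S]/(Km+[S]) = 0.44 ⇒ [S] = Km·0.44/(1−0.44) = 0.550 × 0.7857 = 0.432 μM.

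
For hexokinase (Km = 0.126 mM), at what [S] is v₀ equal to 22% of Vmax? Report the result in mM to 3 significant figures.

0.0355 mM

v/Vmax = [S]/(Km+[S]) = 0.22, so [S] = Km·0.22/(1 − 0.22) = 0.126 × 0.2821.
[S] = 0.0355 mM.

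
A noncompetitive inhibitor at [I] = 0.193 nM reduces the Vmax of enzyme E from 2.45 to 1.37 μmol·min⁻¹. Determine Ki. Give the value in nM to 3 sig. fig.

0.245 nM

Noncompetitive: Vmax,app = Vmax/α with α = 1 + [I]/Ki.
α = Vmax/Vmax,app = 2.45/1.37 = 1.788.
Since α = 1 + [I]/Ki, [I]/Ki = 1.788 − 1 = 0.7883 and Ki = 0.193/0.7883 = 0.245 nM.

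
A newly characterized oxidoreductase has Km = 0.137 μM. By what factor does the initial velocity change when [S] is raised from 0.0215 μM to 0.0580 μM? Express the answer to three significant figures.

2.19

Since Vmax cancels, v₂/v₁ = [S]₂(Km+[S]₁) / [S]₁(Km+[S]₂).
= 0.0580×(0.137+0.0215) / (0.0215×(0.137+0.0580)) = 0.009193/0.004192 = 2.19.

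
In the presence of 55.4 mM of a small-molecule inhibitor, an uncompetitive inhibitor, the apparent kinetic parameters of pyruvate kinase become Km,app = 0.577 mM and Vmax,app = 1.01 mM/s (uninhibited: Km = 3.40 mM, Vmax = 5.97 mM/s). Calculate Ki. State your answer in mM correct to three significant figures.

11.3 mM

Uncompetitive: Vmax,app = Vmax/α (and Km,app = Km/α) with α = 1 + [I]/Ki.
α = Vmax/Vmax,app = 5.97/1.01 = 5.911.
Ki = [I]/(α − 1) = 55.4/4.911 = 11.3 mM.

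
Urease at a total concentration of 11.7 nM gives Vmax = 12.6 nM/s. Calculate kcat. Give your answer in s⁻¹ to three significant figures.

1.08 s⁻¹

kcat = Vmax/[E]total = 12.6 nM/s / 11.7 nM = 1.08 s⁻¹.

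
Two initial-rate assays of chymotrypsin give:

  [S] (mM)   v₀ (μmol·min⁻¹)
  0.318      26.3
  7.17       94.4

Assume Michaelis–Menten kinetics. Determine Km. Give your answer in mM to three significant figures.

0.979 mM

From v = Vmax[S]/(Km+[S]), each point gives Vmax = v(Km+[S])/[S].
Equating: 26.3(Km+0.318)/0.318 = 94.4(Km+7.17)/7.17.
82.70·Km + 26.3 = 13.17·Km + 94.4, so (82.70 − 13.17)·Km = 94.4 − 26.3.
Km = 68.10/69.54 = 0.979 mM; then Vmax = 26.3(0.979+0.318)/0.318 = 107 μmol·min⁻¹.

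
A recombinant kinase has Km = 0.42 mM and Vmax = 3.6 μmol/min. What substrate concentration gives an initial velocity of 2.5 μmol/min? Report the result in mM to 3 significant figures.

The required fractional saturation is v/Vmax = 2.5/3.6 = 0.6944.
Then [S]/(Km+[S]) = 0.6944 ⇒ [S] = 0.42 × 0.6944/(1 − 0.6944) = 0.955 mM.

0.955 mM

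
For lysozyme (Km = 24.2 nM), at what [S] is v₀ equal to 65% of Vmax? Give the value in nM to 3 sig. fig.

v/Vmax = [S]/(Km+[S]) = 0.65, so [S] = Km·0.65/(1 − 0.65) = 24.2 × 1.857.
[S] = 44.9 nM.

44.9 nM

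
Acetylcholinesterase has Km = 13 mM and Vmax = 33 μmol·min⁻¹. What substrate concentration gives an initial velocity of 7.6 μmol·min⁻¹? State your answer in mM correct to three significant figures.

3.89 mM

Rearranging v = Vmax[S]/(Km+[S]) gives [S] = Km·v/(Vmax − v).
[S] = 13 × 7.6 / (33 − 7.6) = 98.80/25.40 = 3.89 mM.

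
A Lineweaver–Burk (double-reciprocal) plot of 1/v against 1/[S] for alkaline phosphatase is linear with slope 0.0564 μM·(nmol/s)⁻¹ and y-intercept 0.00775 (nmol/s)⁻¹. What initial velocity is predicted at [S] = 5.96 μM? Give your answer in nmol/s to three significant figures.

58.1 nmol/s

The y-intercept is 1/Vmax, so Vmax = 1/0.00775 = 129 nmol/s.
The slope is Km/Vmax, so Km = 0.0564 × 129 = 7.28 μM.
Then v = 129 × 5.96/(7.28 + 5.96) = 58.1 nmol/s.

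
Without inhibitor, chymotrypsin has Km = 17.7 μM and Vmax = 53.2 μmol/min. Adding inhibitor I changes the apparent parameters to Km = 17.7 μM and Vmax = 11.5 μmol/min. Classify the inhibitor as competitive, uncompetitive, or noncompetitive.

noncompetitive

Vmax decreases (53.2 → 11.5 μmol/min) while Km is unchanged — pure noncompetitive inhibition.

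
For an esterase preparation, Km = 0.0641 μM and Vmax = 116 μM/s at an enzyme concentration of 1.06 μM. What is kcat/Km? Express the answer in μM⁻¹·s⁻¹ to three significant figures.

1710 μM⁻¹·s⁻¹

kcat = Vmax/[E]total = 116/1.06 = 109 s⁻¹.
kcat/Km = 109/0.0641 = 1710 μM⁻¹·s⁻¹.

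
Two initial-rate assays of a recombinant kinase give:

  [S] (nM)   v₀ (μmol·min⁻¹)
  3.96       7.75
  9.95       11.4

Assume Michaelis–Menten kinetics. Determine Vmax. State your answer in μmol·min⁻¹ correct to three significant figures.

16.6 μmol·min⁻¹

In reciprocal form, 1/v = (Km/Vmax)·(1/[S]) + 1/Vmax. The two points give (1/[S], 1/v) = (0.2525, 0.1290) and (0.1005, 0.08772).
Slope = (0.1290 − 0.08772)/(0.2525 − 0.1005) = 0.2718; intercept = 0.1290 − 0.2718×0.2525 = 0.06041.
Vmax = 1/intercept = 16.6 μmol·min⁻¹; Km = slope × Vmax = 0.2718 × 16.6 = 4.50 nM.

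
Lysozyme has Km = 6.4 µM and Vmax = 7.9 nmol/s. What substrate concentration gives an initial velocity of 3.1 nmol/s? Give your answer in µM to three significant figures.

4.13 µM

Rearranging v = Vmax[S]/(Km+[S]) gives [S] = Km·v/(Vmax − v).
[S] = 6.4 × 3.1 / (7.9 − 3.1) = 19.84/4.800 = 4.13 µM.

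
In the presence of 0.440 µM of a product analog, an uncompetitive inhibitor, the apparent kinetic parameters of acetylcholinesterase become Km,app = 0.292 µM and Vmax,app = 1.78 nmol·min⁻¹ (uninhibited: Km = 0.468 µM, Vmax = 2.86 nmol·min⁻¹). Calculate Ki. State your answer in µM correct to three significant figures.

0.725 µM

Uncompetitive: Vmax,app = Vmax/α (and Km,app = Km/α) with α = 1 + [I]/Ki.
α = Vmax/Vmax,app = 2.86/1.78 = 1.607.
Since α = 1 + [I]/Ki, [I]/Ki = 1.607 − 1 = 0.6067 and Ki = 0.440/0.6067 = 0.725 µM.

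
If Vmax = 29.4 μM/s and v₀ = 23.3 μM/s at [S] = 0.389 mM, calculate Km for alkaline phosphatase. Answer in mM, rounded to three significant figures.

From v = Vmax[S]/(Km+[S]), Km = [S](Vmax − v)/v.
Km = 0.389 × (29.4 − 23.3) / 23.3 = 2.373/23.3 = 0.102 mM.

0.102 mM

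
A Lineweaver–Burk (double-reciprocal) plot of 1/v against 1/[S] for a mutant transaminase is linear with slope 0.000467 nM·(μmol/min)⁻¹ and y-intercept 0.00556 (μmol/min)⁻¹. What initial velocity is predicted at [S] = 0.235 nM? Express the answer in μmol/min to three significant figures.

132 μmol/min

The y-intercept is 1/Vmax, so Vmax = 1/0.00556 = 180 μmol/min.
The slope is Km/Vmax, so Km = 0.000467 × 180 = 0.0840 nM.
Then v = 180 × 0.235/(0.0840 + 0.235) = 132 μmol/min.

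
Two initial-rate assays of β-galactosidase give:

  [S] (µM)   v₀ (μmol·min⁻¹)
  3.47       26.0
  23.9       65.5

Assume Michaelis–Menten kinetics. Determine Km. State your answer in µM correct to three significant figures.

From v = Vmax[S]/(Km+[S]), each point gives Vmax = v(Km+[S])/[S].
Equating: 26.0(Km+3.47)/3.47 = 65.5(Km+23.9)/23.9.
7.493·Km + 26.0 = 2.741·Km + 65.5, so (7.493 − 2.741)·Km = 65.5 − 26.0.
Km = 39.50/4.752 = 8.31 µM; then Vmax = 26.0(8.31+3.47)/3.47 = 88.3 μmol·min⁻¹.

8.31 µM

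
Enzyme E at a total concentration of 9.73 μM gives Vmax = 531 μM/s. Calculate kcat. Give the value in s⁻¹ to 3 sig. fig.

54.6 s⁻¹

kcat = Vmax/[E]total = 531 μM/s / 9.73 μM = 54.6 s⁻¹.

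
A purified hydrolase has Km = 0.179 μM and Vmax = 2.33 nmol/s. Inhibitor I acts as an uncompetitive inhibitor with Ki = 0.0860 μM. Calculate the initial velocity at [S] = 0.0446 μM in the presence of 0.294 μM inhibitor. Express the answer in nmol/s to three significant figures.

With α = 1 + [I]/Ki = 1 + 0.294/0.0860 = 4.419, the uncompetitive rate law is v = (Vmax/α)·[S] / (Km/α + [S]).
v = (2.33/4.419)×0.0446 / (0.179/4.419 + 0.0446) = 0.02352/0.08511 = 0.276 nmol/s.

0.276 nmol/s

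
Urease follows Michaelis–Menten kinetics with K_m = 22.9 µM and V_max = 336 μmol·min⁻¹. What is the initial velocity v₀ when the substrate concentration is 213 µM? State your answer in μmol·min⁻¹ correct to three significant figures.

[S]/(Km+[S]) = 213/235.9 = 0.9029, the fractional saturation.
v = 0.9029 × Vmax = 0.9029 × 336 = 303 μmol·min⁻¹.

303 μmol·min⁻¹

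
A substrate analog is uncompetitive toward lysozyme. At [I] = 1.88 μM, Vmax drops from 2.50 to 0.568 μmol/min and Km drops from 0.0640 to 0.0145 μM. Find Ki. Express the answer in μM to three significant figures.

0.553 μM

Uncompetitive: Vmax,app = Vmax/α (and Km,app = Km/α) with α = 1 + [I]/Ki.
α = Vmax/Vmax,app = 2.50/0.568 = 4.401.
Ki = [I]/(α − 1) = 1.88/3.401 = 0.553 μM.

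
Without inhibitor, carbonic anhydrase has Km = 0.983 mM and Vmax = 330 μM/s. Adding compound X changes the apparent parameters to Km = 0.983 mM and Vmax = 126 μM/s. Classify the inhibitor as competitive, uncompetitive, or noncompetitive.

noncompetitive

Vmax decreases (330 → 126 μM/s) while Km is unchanged — pure noncompetitive inhibition.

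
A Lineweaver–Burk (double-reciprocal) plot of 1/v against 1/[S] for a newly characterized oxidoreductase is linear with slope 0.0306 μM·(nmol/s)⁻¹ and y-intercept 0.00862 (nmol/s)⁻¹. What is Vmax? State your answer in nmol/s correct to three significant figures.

116 nmol/s

The y-intercept of a Lineweaver–Burk plot equals 1/Vmax, so Vmax = 1/0.00862 = 116 nmol/s.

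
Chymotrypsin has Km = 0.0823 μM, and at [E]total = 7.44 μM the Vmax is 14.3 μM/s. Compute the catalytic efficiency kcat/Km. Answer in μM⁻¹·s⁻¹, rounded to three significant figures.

kcat = Vmax/[E]total = 14.3/7.44 = 1.92 s⁻¹.
kcat/Km = 1.92/0.0823 = 23.4 μM⁻¹·s⁻¹.

23.4 μM⁻¹·s⁻¹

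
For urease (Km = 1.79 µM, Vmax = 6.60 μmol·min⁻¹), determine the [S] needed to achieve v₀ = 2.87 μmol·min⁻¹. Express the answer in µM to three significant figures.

1.38 µM

Rearranging v = Vmax[S]/(Km+[S]) gives [S] = Km·v/(Vmax − v).
[S] = 1.79 × 2.87 / (6.60 − 2.87) = 5.137/3.730 = 1.38 µM.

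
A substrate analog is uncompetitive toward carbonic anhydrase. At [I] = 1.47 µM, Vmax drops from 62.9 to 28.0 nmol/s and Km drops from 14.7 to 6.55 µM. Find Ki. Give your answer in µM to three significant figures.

1.18 µM

Uncompetitive: Vmax,app = Vmax/α (and Km,app = Km/α) with α = 1 + [I]/Ki.
α = Vmax/Vmax,app = 62.9/28.0 = 2.246.
Since α = 1 + [I]/Ki, [I]/Ki = 2.246 − 1 = 1.246 and Ki = 1.47/1.246 = 1.18 µM.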